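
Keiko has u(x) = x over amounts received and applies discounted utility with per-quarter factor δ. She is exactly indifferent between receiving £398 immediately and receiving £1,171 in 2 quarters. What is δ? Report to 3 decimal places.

δ ≈ 0.583

The payoff in 2 quarters is discounted by δ^2, so u(398) = δ^2·u(1171) and δ^2 = u(398)/u(1171).
With u(x) = x: δ^2 = 398/1171 = 0.33988.
Taking the square root: δ = 0.33988^(1/2) ≈ 0.583.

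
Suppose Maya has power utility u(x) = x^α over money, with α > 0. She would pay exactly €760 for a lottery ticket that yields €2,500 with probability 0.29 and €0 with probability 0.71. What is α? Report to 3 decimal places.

α ≈ 1.040

EU(lottery) = 0.29·2500^α + 0.71·0 = 0.29·2500^α.
Indifference: 760^α = 0.29·2500^α, so (760/2500)^α = 0.29.
Take logs: α = ln 0.29 / ln(760/2500) ≈ 1.03959.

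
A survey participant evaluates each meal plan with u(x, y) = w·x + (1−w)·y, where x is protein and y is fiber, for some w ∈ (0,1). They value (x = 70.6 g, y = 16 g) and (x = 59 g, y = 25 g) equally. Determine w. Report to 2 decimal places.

w = 0.44

u(70.6,16) = u(59,25) means w·70.6 + (1−w)·16 = w·59 + (1−w)·25.
w·(70.6−59) = (1−w)·(25−16), i.e. w·11.6 = (1−w)·9.
Hence w = 9/(11.6+9) = 9/20.6 = 0.44.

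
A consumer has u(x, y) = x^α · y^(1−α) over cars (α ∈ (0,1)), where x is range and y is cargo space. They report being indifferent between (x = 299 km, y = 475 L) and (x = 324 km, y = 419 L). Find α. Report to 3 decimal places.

Set the two utilities equal: 299^α·475^(1−α) = 324^α·419^(1−α).
(299/324)^α = (419/475)^(1−α); take logs: α·ln(299/324) = (1−α)·ln(419/475), i.e. α·-0.080300 = (1−α)·-0.125444.
So α/(1−α) = (-0.125444)/(-0.080300) = 1.562192, and α = 1.562192/2.562192 ≈ 0.610.

α ≈ 0.610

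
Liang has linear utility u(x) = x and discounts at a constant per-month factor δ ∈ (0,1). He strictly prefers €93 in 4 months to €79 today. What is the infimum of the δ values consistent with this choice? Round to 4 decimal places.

δ > 0.9600

The preference means 79 < δ^4·93.
So δ^4 > 79/93 = 0.84946; taking the 4th root of both positive sides preserves the inequality.
δ > (79/93)^(1/4) ≈ 0.9600.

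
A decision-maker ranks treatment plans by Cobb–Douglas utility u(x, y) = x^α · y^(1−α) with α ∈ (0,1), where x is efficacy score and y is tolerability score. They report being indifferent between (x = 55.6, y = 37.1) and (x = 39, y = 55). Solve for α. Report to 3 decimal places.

α ≈ 0.526

The Cobb–Douglas utilities coincide, so 55.6^α·37.1^(1−α) = 39^α·55^(1−α).
(55.6/39)^α = (55/37.1)^(1−α); take logs: α·ln(55.6/39) = (1−α)·ln(55/37.1), i.e. α·0.354622 = (1−α)·0.393716.
So α/(1−α) = (0.393716)/(0.354622) = 1.110241, and α = 1.110241/2.110241 ≈ 0.526.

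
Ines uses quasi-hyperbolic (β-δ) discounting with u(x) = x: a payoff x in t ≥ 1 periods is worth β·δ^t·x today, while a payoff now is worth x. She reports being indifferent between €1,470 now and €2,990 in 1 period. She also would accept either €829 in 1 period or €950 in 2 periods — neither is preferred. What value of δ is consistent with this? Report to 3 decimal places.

δ ≈ 0.873

From the later pair, β·δ^1·829 = β·δ^2·950; dividing through, δ = 829/950 = 0.87263.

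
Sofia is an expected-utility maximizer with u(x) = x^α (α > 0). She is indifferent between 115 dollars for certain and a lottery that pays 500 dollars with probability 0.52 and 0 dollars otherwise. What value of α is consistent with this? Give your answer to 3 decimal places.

Since u(0) = 0, the lottery's EU is 0.52·500^α.
Setting u(115) equal to that: 115^α = 0.52·500^α ⇒ (115/500)^α = 0.52.
Taking logs: α·ln(115/500) = ln(0.52), so α = -0.653926 / -1.469676 ≈ 0.445.

α ≈ 0.445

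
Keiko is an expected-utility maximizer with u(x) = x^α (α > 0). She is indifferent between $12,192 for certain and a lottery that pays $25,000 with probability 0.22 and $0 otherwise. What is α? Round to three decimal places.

The lottery's expected utility is 0.22·u(25000) + 0.78·u(0) = 0.22·25000^α (since u(0) = 0 for α > 0).
Indifference: 12192^α = 0.22·25000^α, so (12192/25000)^α = 0.22.
Taking logs: α·ln(12192/25000) = ln(0.22), so α = -1.514128 / -0.718096 ≈ 2.109.

α ≈ 2.109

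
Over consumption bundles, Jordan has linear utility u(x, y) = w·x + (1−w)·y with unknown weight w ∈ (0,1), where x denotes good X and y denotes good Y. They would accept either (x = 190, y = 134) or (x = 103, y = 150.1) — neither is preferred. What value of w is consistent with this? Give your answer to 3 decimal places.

Indifference: w·190 + (1−w)·134 = w·103 + (1−w)·150.1.
Rearranging, 87·w − 16.1·(1−w) = 0.
So w/(1−w) = 16.1/87 = 0.1851, giving w = 16.1/(87+16.1) = 0.156.

w = 0.156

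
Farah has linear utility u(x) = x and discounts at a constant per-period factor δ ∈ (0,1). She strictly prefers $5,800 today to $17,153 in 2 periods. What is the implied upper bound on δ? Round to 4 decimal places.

δ < 0.5815

Comparing present values: 5800 > δ^2·17153.
So δ^2 < 5800/17153 = 0.33813; taking the square root of both positive sides preserves the inequality.
δ < (5800/17153)^(1/2) ≈ 0.5815.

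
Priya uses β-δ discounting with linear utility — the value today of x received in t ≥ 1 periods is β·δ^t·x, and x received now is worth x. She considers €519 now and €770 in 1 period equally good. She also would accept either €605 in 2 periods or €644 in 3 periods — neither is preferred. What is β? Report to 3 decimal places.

β ≈ 0.717

From the later pair, β·δ^2·605 = β·δ^3·644; dividing through, δ = 605/644 = 0.93944.
The first indifference: 519 = β·δ·770, so β = 519/(δ·770) = 519/(0.93944·770) ≈ 0.717.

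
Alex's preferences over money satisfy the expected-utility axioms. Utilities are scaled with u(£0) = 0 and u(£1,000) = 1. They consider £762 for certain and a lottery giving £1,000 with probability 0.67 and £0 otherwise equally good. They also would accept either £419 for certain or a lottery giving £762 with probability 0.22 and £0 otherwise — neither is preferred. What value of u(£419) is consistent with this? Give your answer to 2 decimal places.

0.15

The first gamble pins u(£762): it must equal 0.67·1 + 0.33·0 = 0.67.
Chaining: u(£419) = 0.22·0.67 + 0.78·0.00 = 0.1474.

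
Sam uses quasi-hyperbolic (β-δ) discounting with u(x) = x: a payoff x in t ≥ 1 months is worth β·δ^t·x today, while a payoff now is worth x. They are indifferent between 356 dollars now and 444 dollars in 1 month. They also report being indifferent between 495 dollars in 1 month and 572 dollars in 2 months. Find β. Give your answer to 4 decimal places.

Both payoffs in the second observation are in the future, so β drops out: δ^1·495 = δ^2·572 ⇒ δ = 495/572 = 0.86538.
Substituting δ into 356 = β·δ·444: β = 356/(384.231) ≈ 0.9265.

β ≈ 0.9265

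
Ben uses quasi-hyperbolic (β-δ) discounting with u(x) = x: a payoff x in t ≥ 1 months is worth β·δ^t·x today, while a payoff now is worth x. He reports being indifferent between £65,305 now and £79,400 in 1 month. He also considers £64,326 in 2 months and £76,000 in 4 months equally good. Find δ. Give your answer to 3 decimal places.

Both payoffs in the second observation are in the future, so β drops out: δ^2·64326 = δ^4·76000 ⇒ δ^2 = 64326/76000 = 0.84639, so δ = 0.92000.

δ ≈ 0.920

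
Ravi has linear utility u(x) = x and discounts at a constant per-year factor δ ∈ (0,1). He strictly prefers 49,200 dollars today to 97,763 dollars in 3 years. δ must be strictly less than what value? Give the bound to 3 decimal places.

Under u(x) = x this choice says 49200 > δ^3·97763.
Dividing by 97763: δ^3 < 0.50326. Both sides are positive, so the cube root keeps the direction.
δ < (49200/97763)^(1/3) ≈ 0.795.

δ < 0.795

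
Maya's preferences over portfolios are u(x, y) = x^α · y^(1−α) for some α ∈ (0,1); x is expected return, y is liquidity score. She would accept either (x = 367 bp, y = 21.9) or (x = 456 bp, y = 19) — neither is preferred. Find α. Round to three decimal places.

Indifference: 367^α · 21.9^(1−α) = 456^α · 19^(1−α).
Rearrange to (367/456)^α = (19/21.9)^(1−α) and take logs: α·-0.217131 = (1−α)·-0.142048.
So α/(1−α) = (-0.142048)/(-0.217131) = 0.654204, and α = 0.654204/1.654204 ≈ 0.395.

α ≈ 0.395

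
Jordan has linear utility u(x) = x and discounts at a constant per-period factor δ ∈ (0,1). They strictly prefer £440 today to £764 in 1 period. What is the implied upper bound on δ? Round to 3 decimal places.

δ < 0.576

Comparing present values: 440 > δ·764.
So δ < 440/764 = 0.57592.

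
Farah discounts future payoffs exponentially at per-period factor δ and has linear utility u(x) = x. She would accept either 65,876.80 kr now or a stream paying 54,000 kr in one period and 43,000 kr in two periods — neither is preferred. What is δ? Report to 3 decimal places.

δ ≈ 0.760

Present value of the stream is 54000·δ + 43000·δ². Indifference gives 54000δ + 43000δ² = 65876.80.
So 43000δ² + 54000δ − 65876.80 = 0.
The positive root is δ = [−54000 + √(54000² + 4·43000·65876.80)] / (2·43000) = (−54000 + 119360.000)/86000 ≈ 0.760.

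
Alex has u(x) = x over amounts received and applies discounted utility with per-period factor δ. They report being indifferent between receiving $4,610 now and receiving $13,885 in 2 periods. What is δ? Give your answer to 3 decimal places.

The payoff in 2 periods is discounted by δ^2, so u(4610) = δ^2·u(13885) and δ^2 = u(4610)/u(13885).
With u(x) = x: δ^2 = 4610/13885 = 0.33201.
Taking the square root: δ = 0.33201^(1/2) ≈ 0.576.

δ ≈ 0.576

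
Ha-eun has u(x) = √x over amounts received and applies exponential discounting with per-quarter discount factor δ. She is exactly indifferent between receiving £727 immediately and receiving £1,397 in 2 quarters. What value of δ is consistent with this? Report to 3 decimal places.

The payoff in 2 quarters is discounted by δ^2, so u(727) = δ^2·u(1397) and δ^2 = u(727)/u(1397).
With u(x) = √x: δ^2 = √727/√1397 = √(727/1397) = 0.72139.
Hence δ = (0.72139)^(1/2) = 0.84935.

δ ≈ 0.849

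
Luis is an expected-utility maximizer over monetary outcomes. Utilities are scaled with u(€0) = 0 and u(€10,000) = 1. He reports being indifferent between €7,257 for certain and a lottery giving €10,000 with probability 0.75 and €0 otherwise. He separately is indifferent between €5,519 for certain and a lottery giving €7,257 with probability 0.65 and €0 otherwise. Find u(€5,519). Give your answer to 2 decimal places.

0.49

From the first indifference, u(€7,257) = 0.75·u(€10,000) + 0.25·u(€0) = 0.75·1 + 0.25·0 = 0.75.
Chaining: u(€5,519) = 0.65·0.75 + 0.35·0.00 = 0.4875.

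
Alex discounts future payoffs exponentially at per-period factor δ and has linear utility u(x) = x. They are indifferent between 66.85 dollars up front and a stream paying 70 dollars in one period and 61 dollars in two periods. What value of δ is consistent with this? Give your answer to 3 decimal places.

Equating present values: 66.85 = 70δ + 61δ².
That is, 61δ² + 70δ − 66.85 = 0, a quadratic in δ.
δ = (−70 + √(70² + 4·61·66.85)) / (2·61) = (−70 + √21211.40) / 122 ≈ 0.620.

δ ≈ 0.620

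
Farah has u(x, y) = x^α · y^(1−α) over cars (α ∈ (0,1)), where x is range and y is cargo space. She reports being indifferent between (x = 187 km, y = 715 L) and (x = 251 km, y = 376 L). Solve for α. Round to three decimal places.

α ≈ 0.686

Indifference: 187^α · 715^(1−α) = 251^α · 376^(1−α).
Rearrange to (187/251)^α = (376/715)^(1−α) and take logs: α·-0.294344 = (1−α)·-0.642693.
With A = -0.294344 and B = -0.642693: α·A = (1−α)·B, so α = B/(A+B) = -0.642693/-0.937037 ≈ 0.686.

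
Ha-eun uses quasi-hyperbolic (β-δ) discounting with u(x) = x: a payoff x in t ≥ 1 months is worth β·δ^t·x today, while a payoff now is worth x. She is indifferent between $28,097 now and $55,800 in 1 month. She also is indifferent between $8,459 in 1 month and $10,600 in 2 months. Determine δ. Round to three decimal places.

δ ≈ 0.798

Both payoffs in the second observation are in the future, so β drops out: δ^1·8459 = δ^2·10600 ⇒ δ = 8459/10600 = 0.79802.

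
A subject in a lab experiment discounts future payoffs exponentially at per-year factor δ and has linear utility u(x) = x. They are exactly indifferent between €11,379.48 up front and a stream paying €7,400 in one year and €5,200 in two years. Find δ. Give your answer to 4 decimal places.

The stream is worth 7400δ + 5200δ² today, so 7400δ + 5200δ² = 11379.48.
So 5200δ² + 7400δ − 11379.48 = 0.
By the quadratic formula (taking the positive root), δ = (−7400 + √291453184.00) / 10400 ≈ 0.9300.

δ ≈ 0.9300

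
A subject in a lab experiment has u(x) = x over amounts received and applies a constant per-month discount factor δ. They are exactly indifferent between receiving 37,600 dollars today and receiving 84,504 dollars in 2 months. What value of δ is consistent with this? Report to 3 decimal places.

Indifference means u(37600) = δ^2 · u(84504), so δ^2 = u(37600)/u(84504).
With u(x) = x: δ^2 = 37600/84504 = 0.44495.
So δ = 0.44495^(1/2) ≈ 0.667.

δ ≈ 0.667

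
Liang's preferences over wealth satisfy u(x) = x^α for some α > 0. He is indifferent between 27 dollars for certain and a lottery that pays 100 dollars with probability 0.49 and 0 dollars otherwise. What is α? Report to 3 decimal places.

EU(lottery) = 0.49·100^α + 0.51·0 = 0.49·100^α.
Setting u(27) equal to that: 27^α = 0.49·100^α ⇒ (27/100)^α = 0.49.
Taking logs: α·ln(27/100) = ln(0.49), so α = -0.713350 / -1.309333 ≈ 0.545.

α ≈ 0.545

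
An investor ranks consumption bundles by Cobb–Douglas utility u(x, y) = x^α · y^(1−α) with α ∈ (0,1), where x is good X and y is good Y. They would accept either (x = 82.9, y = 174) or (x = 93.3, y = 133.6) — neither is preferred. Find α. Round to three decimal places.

The Cobb–Douglas utilities coincide, so 82.9^α·174^(1−α) = 93.3^α·133.6^(1−α).
(82.9/93.3)^α = (133.6/174)^(1−α); take logs: α·ln(82.9/93.3) = (1−α)·ln(133.6/174), i.e. α·-0.118185 = (1−α)·-0.264205.
Thus α·(-0.382390) = -0.264205, so α = -0.264205/-0.382390 ≈ 0.691.

α ≈ 0.691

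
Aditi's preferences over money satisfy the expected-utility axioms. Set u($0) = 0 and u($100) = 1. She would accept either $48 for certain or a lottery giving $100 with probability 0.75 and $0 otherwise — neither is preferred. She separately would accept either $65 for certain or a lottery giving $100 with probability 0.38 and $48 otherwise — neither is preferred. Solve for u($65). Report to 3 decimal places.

0.845

From the first indifference, u($48) = 0.75·u($100) + 0.25·u($0) = 0.75·1 + 0.25·0 = 0.75.
Then u($65) = 0.38·u($100) + 0.62·u($48) = 0.38·1.00 + 0.62·0.75 = 0.8450.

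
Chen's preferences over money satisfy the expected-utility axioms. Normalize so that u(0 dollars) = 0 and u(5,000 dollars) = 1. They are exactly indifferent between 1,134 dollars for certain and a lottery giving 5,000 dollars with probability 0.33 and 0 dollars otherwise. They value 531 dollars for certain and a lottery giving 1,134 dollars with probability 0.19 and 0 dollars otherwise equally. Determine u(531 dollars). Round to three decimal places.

0.063

The first gamble pins u(1,134 dollars): it must equal 0.33·1 + 0.67·0 = 0.33.
Then u(531 dollars) = 0.19·u(1,134 dollars) + 0.81·u(0 dollars) = 0.19·0.33 + 0.81·0.00 = 0.0627.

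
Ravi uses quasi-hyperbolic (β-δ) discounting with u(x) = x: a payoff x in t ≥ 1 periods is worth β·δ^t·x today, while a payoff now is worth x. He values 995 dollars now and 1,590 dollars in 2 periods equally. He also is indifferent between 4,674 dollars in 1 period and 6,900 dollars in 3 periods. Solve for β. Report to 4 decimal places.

β ≈ 0.9238

Both payoffs in the second observation are in the future, so β drops out: δ^1·4674 = δ^3·6900 ⇒ δ^2 = 4674/6900 = 0.67739, so δ = 0.82304.
The first indifference: 995 = β·δ^2·1590, so β = 995/(δ^2·1590) = 995/(0.67739·1590) ≈ 0.9238.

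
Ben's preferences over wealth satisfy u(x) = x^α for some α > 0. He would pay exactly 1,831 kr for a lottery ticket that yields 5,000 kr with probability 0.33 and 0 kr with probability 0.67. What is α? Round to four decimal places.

EU(lottery) = 0.33·5000^α + 0.67·0 = 0.33·5000^α.
Setting u(1831) equal to that: 1831^α = 0.33·5000^α ⇒ (1831/5000)^α = 0.33.
Taking logs: α·ln(1831/5000) = ln(0.33), so α = -1.1086626 / -1.0045756 ≈ 1.1036.

α ≈ 1.1036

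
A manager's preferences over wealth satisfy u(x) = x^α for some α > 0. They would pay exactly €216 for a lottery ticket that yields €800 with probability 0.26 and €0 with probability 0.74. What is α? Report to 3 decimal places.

α ≈ 1.029

Since u(0) = 0, the lottery's EU is 0.26·800^α.
Indifference: 216^α = 0.26·800^α, so (216/800)^α = 0.26.
α = ln(0.26) / ln(216/800) = -1.347074/-1.309333 ≈ 1.029.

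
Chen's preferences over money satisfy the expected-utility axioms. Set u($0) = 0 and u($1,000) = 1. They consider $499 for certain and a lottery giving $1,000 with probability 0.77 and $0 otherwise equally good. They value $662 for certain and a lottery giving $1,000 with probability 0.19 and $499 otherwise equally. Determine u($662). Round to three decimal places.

The first gamble pins u($499): it must equal 0.77·1 + 0.23·0 = 0.77.
Then u($662) = 0.19·u($1,000) + 0.81·u($499) = 0.19·1.00 + 0.81·0.77 = 0.8137.

0.814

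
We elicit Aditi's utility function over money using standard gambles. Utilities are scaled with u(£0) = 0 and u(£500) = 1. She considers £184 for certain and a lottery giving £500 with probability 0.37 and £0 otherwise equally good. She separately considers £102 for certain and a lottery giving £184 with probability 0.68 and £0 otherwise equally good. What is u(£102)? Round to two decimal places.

First, u(£184) = 0.37·u(£500) + 0.63·u(£0) = 0.37.
Chaining: u(£102) = 0.68·0.37 + 0.32·0.00 = 0.2516.

0.25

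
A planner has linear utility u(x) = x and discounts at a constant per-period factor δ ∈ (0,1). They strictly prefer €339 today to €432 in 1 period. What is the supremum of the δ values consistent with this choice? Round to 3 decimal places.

Comparing present values: 339 > δ·432.
So δ < 339/432 = 0.78472.

δ < 0.785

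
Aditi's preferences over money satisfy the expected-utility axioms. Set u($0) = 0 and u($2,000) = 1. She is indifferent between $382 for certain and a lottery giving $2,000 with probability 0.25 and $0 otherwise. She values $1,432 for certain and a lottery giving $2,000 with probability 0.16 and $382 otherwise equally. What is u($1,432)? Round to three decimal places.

0.370

The first gamble pins u($382): it must equal 0.25·1 + 0.75·0 = 0.25.
Chaining: u($1,432) = 0.16·1.00 + 0.84·0.25 = 0.3700.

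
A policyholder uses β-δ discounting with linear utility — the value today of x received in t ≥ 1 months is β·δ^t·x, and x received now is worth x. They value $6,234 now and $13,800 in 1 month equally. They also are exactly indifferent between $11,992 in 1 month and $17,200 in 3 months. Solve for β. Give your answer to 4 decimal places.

Both payoffs in the second observation are in the future, so β drops out: δ^1·11992 = δ^3·17200 ⇒ δ^2 = 11992/17200 = 0.69721, so δ = 0.83499.
Substituting δ into 6234 = β·δ·13800: β = 6234/(11522.870) ≈ 0.5410.

β ≈ 0.5410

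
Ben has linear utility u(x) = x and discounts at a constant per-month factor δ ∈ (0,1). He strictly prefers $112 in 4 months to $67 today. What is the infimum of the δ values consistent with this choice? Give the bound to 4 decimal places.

The preference means 67 < δ^4·112.
Dividing by 112: δ^4 > 0.59821. Both sides are positive, so the 4th root keeps the direction.
δ > 0.59821^(1/4) = 0.8795.

δ > 0.8795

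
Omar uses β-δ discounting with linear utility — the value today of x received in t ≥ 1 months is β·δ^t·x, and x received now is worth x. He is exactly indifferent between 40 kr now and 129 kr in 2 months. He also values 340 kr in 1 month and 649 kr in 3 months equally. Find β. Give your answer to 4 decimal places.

Both payoffs in the second observation are in the future, so β drops out: δ^1·340 = δ^3·649 ⇒ δ^2 = 340/649 = 0.52388, so δ = 0.72380.
Substituting δ into 40 = β·δ^2·129: β = 40/(67.581) ≈ 0.5919.

β ≈ 0.5919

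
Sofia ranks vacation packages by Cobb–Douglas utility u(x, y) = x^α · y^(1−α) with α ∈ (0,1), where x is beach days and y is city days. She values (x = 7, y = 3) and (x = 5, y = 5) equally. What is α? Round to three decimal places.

α ≈ 0.603

Indifference: 7^α · 3^(1−α) = 5^α · 5^(1−α).
Taking logs: α·ln 7 + (1−α)·ln 3 = α·ln 5 + (1−α)·ln 5, i.e. α·0.336472 = (1−α)·0.510826.
So α/(1−α) = (0.510826)/(0.336472) = 1.518183, and α = 1.518183/2.518183 ≈ 0.603.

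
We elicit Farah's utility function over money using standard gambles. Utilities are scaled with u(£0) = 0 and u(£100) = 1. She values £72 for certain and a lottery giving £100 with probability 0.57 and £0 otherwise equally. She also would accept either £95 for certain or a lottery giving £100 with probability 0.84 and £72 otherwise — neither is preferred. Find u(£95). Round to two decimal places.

0.93

First, u(£72) = 0.57·u(£100) + 0.43·u(£0) = 0.57.
The second indifference gives u(£95) = 0.84·u(£100) + 0.16·u(£72) = 0.84·1.00 + 0.16·0.57 = 0.9312.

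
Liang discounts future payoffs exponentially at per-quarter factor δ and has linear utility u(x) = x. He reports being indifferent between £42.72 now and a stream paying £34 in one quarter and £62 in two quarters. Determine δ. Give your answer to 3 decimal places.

δ ≈ 0.600

Present value of the stream is 34·δ + 62·δ². Indifference gives 34δ + 62δ² = 42.72.
That is, 62δ² + 34δ − 42.72 = 0, a quadratic in δ.
δ = (−34 + √(34² + 4·62·42.72)) / (2·62) = (−34 + √11750.56) / 124 ≈ 0.600.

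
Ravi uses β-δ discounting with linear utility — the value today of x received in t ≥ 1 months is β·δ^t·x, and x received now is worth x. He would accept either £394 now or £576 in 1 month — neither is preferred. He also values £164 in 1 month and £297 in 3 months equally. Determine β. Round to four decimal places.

Both payoffs in the second observation are in the future, so β drops out: δ^1·164 = δ^3·297 ⇒ δ^2 = 164/297 = 0.55219, so δ = 0.74309.
Now use the now-vs-future pair: 394 = β·δ·576 gives β = 394/(0.74309·576) ≈ 0.9205.

β ≈ 0.9205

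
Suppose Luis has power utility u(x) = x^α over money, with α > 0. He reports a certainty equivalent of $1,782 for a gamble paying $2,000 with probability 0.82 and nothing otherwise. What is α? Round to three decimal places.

Since u(0) = 0, the lottery's EU is 0.82·2000^α.
Equating: 1782^α = 0.82·2000^α, i.e. 0.8910^α = 0.82.
Take logs: α = ln 0.82 / ln(1782/2000) ≈ 1.71952.

α ≈ 1.720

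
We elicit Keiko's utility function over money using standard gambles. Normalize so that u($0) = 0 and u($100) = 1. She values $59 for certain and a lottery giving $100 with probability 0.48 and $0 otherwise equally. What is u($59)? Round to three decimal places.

0.480

The indifference gives u($59) = 0.48·u($100) + 0.52·u($0) = 0.48·1 + 0.52·0 = 0.48.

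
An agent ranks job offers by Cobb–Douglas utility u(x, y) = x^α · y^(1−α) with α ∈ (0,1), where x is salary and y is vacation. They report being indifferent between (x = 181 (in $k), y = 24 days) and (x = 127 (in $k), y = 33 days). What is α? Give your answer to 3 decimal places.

α ≈ 0.473

Indifference: 181^α · 24^(1−α) = 127^α · 33^(1−α).
Taking logs: α·ln 181 + (1−α)·ln 24 = α·ln 127 + (1−α)·ln 33, i.e. α·0.354310 = (1−α)·0.318454.
Thus α·(0.672764) = 0.318454, so α = 0.318454/0.672764 ≈ 0.473.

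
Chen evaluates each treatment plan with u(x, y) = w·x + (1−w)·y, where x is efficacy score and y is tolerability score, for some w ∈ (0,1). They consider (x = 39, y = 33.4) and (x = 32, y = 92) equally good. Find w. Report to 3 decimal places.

w = 0.893

u(39,33.4) = u(32,92) means w·39 + (1−w)·33.4 = w·32 + (1−w)·92.
Rearranging, 7·w − 58.6·(1−w) = 0.
So w/(1−w) = 58.6/7 = 8.3714, giving w = 58.6/(7+58.6) = 0.893.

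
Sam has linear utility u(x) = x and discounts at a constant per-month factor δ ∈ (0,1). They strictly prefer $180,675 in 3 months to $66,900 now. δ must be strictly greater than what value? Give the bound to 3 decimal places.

δ > 0.718

The preference means 66900 < δ^3·180675.
Hence δ^3 > 66900/180675 = 0.37028, and x ↦ x^(1/3) is increasing on (0,∞).
δ > (66900/180675)^(1/3) ≈ 0.718.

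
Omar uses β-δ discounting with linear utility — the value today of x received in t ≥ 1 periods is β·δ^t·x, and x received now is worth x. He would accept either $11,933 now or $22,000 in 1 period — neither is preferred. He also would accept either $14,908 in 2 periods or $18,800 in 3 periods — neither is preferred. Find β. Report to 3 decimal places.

The second indifference involves only future payoffs, so β cancels: β·δ^2·14908 = β·δ^3·18800, giving δ = 14908/18800 = 0.79298.
Substituting δ into 11933 = β·δ·22000: β = 11933/(17445.532) ≈ 0.684.

β ≈ 0.684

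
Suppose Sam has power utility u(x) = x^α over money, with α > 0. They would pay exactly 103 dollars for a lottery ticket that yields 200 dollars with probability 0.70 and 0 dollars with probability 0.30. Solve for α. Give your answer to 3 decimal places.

α ≈ 0.537

The lottery's expected utility is 0.70·u(200) + 0.30·u(0) = 0.70·200^α (since u(0) = 0 for α > 0).
Equating: 103^α = 0.70·200^α, i.e. 0.5150^α = 0.70.
Taking logs: α·ln(103/200) = ln(0.70), so α = -0.356675 / -0.663588 ≈ 0.537.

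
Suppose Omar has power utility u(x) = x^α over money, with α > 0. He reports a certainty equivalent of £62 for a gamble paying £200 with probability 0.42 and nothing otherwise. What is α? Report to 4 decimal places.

The lottery's expected utility is 0.42·u(200) + 0.58·u(0) = 0.42·200^α (since u(0) = 0 for α > 0).
Indifference: 62^α = 0.42·200^α, so (62/200)^α = 0.42.
Take logs: α = ln 0.42 / ln(62/200) ≈ 0.740705.

α ≈ 0.7407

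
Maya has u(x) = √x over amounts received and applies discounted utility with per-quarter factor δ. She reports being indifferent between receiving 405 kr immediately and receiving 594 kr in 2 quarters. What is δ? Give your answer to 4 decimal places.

Equating discounted utilities: u(405) = δ^2·u(594) ⇒ δ^2 = u(405)/u(594).
With u(x) = √x: δ^2 = √405/√594 = √(405/594) = 0.82572.
Taking the square root: δ = 0.82572^(1/2) ≈ 0.9087.

δ ≈ 0.9087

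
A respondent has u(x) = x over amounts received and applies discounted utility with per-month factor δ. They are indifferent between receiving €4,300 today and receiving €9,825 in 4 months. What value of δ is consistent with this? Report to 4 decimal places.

Equating discounted utilities: u(4300) = δ^4·u(9825) ⇒ δ^4 = u(4300)/u(9825).
With u(x) = x: δ^4 = 4300/9825 = 0.43766.
Hence δ = (0.43766)^(1/4) = 0.813362.

δ ≈ 0.8134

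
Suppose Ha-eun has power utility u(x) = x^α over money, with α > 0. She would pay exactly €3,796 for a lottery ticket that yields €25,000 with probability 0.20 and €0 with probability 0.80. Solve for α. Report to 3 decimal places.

α ≈ 0.854

Since u(0) = 0, the lottery's EU is 0.20·25000^α.
Equating: 3796^α = 0.20·25000^α, i.e. 0.1518^α = 0.20.
Taking logs: α·ln(3796/25000) = ln(0.20), so α = -1.609438 / -1.884928 ≈ 0.854.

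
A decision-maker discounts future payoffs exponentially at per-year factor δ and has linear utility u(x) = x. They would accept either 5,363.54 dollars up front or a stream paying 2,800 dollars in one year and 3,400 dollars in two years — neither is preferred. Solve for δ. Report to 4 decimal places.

Present value of the stream is 2800·δ + 3400·δ². Indifference gives 2800δ + 3400δ² = 5363.54.
So 3400δ² + 2800δ − 5363.54 = 0.
By the quadratic formula (taking the positive root), δ = (−2800 + √80784144.00) / 6800 ≈ 0.9100.

δ ≈ 0.9100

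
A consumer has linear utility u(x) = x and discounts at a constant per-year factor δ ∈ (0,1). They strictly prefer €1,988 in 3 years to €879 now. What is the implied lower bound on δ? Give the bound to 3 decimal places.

Comparing present values: 879 < δ^3·1988.
Hence δ^3 > 879/1988 = 0.44215, and x ↦ x^(1/3) is increasing on (0,∞).
δ > 0.44215^(1/3) = 0.762.

δ > 0.762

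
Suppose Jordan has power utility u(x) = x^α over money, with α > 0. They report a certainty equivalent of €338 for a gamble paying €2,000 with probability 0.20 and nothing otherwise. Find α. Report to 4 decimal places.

α ≈ 0.9053

The lottery's expected utility is 0.20·u(2000) + 0.80·u(0) = 0.20·2000^α (since u(0) = 0 for α > 0).
Equating: 338^α = 0.20·2000^α, i.e. 0.1690^α = 0.20.
α = ln(0.20) / ln(338/2000) = -1.6094379/-1.7778566 ≈ 0.9053.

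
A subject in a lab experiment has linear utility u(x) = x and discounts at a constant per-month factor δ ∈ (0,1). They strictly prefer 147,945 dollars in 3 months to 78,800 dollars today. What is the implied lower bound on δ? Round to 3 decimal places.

δ > 0.811

The preference means 78800 < δ^3·147945.
Dividing by 147945: δ^3 > 0.53263. Both sides are positive, so the cube root keeps the direction.
δ > 0.53263^(1/3) = 0.811.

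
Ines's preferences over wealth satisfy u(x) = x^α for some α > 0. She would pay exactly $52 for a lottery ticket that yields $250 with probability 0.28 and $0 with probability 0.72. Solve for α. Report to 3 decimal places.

α ≈ 0.811

EU(lottery) = 0.28·250^α + 0.72·0 = 0.28·250^α.
Indifference: 52^α = 0.28·250^α, so (52/250)^α = 0.28.
α = ln(0.28) / ln(52/250) = -1.272966/-1.570217 ≈ 0.811.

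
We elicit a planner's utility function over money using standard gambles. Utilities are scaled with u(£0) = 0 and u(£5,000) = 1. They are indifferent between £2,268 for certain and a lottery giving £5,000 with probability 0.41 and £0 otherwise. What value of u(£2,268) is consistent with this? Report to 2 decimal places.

By the standard-gamble method, u(£2,268) is just the indifference probability on the best outcome: 0.41.

0.41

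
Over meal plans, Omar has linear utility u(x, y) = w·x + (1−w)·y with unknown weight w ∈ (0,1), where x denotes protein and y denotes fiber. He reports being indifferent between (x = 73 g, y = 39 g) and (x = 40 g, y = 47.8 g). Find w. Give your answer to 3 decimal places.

w = 0.211

u(73,39) = u(40,47.8) means w·73 + (1−w)·39 = w·40 + (1−w)·47.8.
w·(73−40) = (1−w)·(47.8−39), i.e. w·33 = (1−w)·8.8.
The marginal rate of substitution is 8.8/33, so w = 8.8/(33+8.8) = 0.211.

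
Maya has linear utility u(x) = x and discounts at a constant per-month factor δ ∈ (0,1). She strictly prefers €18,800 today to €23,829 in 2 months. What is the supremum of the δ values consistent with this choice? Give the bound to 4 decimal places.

δ < 0.8882

Comparing present values: 18800 > δ^2·23829.
Hence δ^2 < 18800/23829 = 0.78895, and x ↦ x^(1/2) is increasing on (0,∞).
δ < (18800/23829)^(1/2) ≈ 0.8882.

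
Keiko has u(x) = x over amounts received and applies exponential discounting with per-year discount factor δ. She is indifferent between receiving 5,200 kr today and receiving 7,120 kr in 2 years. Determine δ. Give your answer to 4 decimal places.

δ ≈ 0.8546

Indifference means u(5200) = δ^2 · u(7120), so δ^2 = u(5200)/u(7120).
With u(x) = x: δ^2 = 5200/7120 = 0.73034.
Hence δ = (0.73034)^(1/2) = 0.854598.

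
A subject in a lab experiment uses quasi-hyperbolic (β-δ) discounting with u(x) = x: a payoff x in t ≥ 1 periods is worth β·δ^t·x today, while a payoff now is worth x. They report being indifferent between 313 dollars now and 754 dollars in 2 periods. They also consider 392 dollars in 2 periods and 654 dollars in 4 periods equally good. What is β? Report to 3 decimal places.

β ≈ 0.693

Both payoffs in the second observation are in the future, so β drops out: δ^2·392 = δ^4·654 ⇒ δ^2 = 392/654 = 0.59939, so δ = 0.77420.
Substituting δ into 313 = β·δ^2·754: β = 313/(451.939) ≈ 0.693.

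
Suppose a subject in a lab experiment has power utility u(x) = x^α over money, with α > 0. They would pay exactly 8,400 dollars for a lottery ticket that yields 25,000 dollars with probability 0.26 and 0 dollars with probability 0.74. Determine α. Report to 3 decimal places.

EU(lottery) = 0.26·25000^α + 0.74·0 = 0.26·25000^α.
Setting u(8400) equal to that: 8400^α = 0.26·25000^α ⇒ (8400/25000)^α = 0.26.
Take logs: α = ln 0.26 / ln(8400/25000) ≈ 1.23512.

α ≈ 1.235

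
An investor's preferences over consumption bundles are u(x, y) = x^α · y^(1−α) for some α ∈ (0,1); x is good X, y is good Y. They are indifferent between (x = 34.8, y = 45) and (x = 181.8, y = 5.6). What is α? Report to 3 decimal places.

α ≈ 0.558

Indifference: 34.8^α · 45^(1−α) = 181.8^α · 5.6^(1−α).
Rearrange to (34.8/181.8)^α = (5.6/45)^(1−α) and take logs: α·-1.653290 = (1−α)·-2.083896.
So α/(1−α) = (-2.083896)/(-1.653290) = 1.260454, and α = 1.260454/2.260454 ≈ 0.558.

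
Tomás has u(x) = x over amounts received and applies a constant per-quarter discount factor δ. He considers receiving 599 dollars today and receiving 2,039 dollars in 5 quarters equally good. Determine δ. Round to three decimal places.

δ ≈ 0.783

Indifference means u(599) = δ^5 · u(2039), so δ^5 = u(599)/u(2039).
With u(x) = x: δ^5 = 599/2039 = 0.29377.
Hence δ = (0.29377)^(1/5) = 0.78271.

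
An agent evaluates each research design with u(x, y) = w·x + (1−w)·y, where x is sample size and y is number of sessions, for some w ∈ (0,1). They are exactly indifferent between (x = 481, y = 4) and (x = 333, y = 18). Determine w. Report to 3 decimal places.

Equating utilities: w·481 + (1−w)·4 = w·333 + (1−w)·18.
Collecting terms: w·148 = (1−w)·14.
So w/(1−w) = 14/148 = 0.0946, giving w = 14/(148+14) = 0.086.

w = 0.086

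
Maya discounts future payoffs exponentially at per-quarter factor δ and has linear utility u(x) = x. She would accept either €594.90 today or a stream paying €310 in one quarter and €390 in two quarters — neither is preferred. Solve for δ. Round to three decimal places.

δ ≈ 0.900

Equating present values: 594.90 = 310δ + 390δ².
So 390δ² + 310δ − 594.90 = 0.
By the quadratic formula (taking the positive root), δ = (−310 + √1024144.00) / 780 ≈ 0.900.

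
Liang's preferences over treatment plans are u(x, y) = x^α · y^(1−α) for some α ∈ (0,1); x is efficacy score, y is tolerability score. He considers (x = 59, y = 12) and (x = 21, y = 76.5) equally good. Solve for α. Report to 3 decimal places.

Set the two utilities equal: 59^α·12^(1−α) = 21^α·76.5^(1−α).
(59/21)^α = (76.5/12)^(1−α); take logs: α·ln(59/21) = (1−α)·ln(76.5/12), i.e. α·1.033015 = (1−α)·1.852384.
So α/(1−α) = (1.852384)/(1.033015) = 1.793182, and α = 1.793182/2.793182 ≈ 0.642.

α ≈ 0.642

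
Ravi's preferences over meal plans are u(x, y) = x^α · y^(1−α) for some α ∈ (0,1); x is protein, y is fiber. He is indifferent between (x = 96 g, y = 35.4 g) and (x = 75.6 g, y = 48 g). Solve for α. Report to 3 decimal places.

α ≈ 0.560

Set the two utilities equal: 96^α·35.4^(1−α) = 75.6^α·48^(1−α).
Taking logs: α·ln 96 + (1−α)·ln 35.4 = α·ln 75.6 + (1−α)·ln 48, i.e. α·0.238892 = (1−α)·0.304489.
With A = 0.238892 and B = 0.304489: α·A = (1−α)·B, so α = B/(A+B) = 0.304489/0.543381 ≈ 0.560.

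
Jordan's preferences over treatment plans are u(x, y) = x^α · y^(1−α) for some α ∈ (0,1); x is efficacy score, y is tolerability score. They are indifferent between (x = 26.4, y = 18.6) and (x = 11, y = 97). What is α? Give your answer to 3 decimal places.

α ≈ 0.654

Set the two utilities equal: 26.4^α·18.6^(1−α) = 11^α·97^(1−α).
Rearrange to (26.4/11)^α = (97/18.6)^(1−α) and take logs: α·0.875469 = (1−α)·1.651549.
So α/(1−α) = (1.651549)/(0.875469) = 1.886473, and α = 1.886473/2.886473 ≈ 0.654.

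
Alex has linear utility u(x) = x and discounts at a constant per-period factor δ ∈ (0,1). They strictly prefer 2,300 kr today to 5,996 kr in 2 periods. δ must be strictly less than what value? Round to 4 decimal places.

Under u(x) = x this choice says 2300 > δ^2·5996.
So δ^2 < 2300/5996 = 0.38359; taking the square root of both positive sides preserves the inequality.
δ < 0.38359^(1/2) = 0.6193.

δ < 0.6193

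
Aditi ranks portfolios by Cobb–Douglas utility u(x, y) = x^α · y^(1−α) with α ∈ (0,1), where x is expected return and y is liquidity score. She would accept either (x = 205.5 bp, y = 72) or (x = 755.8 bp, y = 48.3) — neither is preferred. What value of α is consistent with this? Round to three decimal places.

Set the two utilities equal: 205.5^α·72^(1−α) = 755.8^α·48.3^(1−α).
(205.5/755.8)^α = (48.3/72)^(1−α); take logs: α·ln(205.5/755.8) = (1−α)·ln(48.3/72), i.e. α·-1.302331 = (1−α)·-0.399235.
Thus α·(-1.701566) = -0.399235, so α = -0.399235/-1.701566 ≈ 0.235.

α ≈ 0.235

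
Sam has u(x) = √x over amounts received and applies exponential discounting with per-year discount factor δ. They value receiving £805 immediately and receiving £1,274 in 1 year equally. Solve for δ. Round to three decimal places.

The payoff in 1 year is discounted by δ, so u(805) = δ·u(1274) and δ = u(805)/u(1274).
With u(x) = √x: δ = √805/√1274 = √(805/1274) = 0.79490.

δ ≈ 0.795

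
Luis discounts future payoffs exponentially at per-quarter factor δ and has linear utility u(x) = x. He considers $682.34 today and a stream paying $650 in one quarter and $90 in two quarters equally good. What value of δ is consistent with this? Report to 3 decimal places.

Present value of the stream is 650·δ + 90·δ². Indifference gives 650δ + 90δ² = 682.34.
That is, 90δ² + 650δ − 682.34 = 0, a quadratic in δ.
The positive root is δ = [−650 + √(650² + 4·90·682.34)] / (2·90) = (−650 + 817.400)/180 ≈ 0.930.

δ ≈ 0.930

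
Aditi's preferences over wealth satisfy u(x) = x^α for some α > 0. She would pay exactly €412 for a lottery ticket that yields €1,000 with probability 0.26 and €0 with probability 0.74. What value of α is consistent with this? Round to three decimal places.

α ≈ 1.519

The lottery's expected utility is 0.26·u(1000) + 0.74·u(0) = 0.26·1000^α (since u(0) = 0 for α > 0).
Equating: 412^α = 0.26·1000^α, i.e. 0.4120^α = 0.26.
α = ln(0.26) / ln(412/1000) = -1.347074/-0.886732 ≈ 1.519.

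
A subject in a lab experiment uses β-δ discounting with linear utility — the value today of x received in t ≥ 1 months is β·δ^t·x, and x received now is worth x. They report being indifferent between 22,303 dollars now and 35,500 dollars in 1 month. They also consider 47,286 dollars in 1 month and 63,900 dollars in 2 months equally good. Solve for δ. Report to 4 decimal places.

The second indifference involves only future payoffs, so β cancels: β·δ^1·47286 = β·δ^2·63900, giving δ = 47286/63900 = 0.74000.

δ ≈ 0.7400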